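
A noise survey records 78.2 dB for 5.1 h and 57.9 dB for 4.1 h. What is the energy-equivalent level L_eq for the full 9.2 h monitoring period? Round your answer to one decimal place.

L_eq = 10·log₁₀[(1/T)·Σ tᵢ·10^(Lᵢ/10)] with T = 9.2 h.
Σ tᵢ·10^(Lᵢ/10) = 5.1·10^(78.2/10) + 4.1·10^(57.9/10) = 3.395e+08.
L_eq = 10·log₁₀(3.395e+08/9.2) = 75.67 dB.

75.7 dB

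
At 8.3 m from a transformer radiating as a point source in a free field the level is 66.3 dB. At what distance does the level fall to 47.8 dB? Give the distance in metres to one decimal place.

Point-source spreading drops the level by 20·log₁₀(r₂/r₁); inverting, r₂/r₁ = 10^(ΔL/20).
r₂ = 8.3·10^((66.3−47.8)/20) = 8.3·10^(18.5/20) = 69.84 m.

69.8 m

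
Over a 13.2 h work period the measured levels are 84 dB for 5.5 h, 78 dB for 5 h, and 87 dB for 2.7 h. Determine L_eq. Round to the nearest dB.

L_eq = 10·log₁₀[(1/T)·Σ tᵢ·10^(Lᵢ/10)] with T = 13.2 h.
Σ tᵢ·10^(Lᵢ/10) = 5.5·10^(84/10) + 5·10^(78/10) + 2.7·10^(87/10) = 3.050e+09.
L_eq = 10·log₁₀(3.050e+09/13.2) = 83.64 dB.

84 dB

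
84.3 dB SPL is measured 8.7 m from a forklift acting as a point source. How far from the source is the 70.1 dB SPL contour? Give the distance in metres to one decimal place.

For a point source L₁ − L₂ = 20·log₁₀(r₂/r₁), so r₂ = r₁·10^((L₁−L₂)/20).
r₂ = 8.7·10^((84.3−70.1)/20) = 8.7·10^(14.2/20) = 44.62 m.

44.6 m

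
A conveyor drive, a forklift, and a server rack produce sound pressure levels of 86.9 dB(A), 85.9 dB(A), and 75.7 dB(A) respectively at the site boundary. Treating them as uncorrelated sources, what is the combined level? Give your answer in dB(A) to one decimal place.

89.6 dB(A)

For uncorrelated sources the intensities add, so convert each level to linear form, sum, and take 10·log₁₀ of the total.
Σ 10^(L/10) = 10^(86.9/10) + 10^(85.9/10) + 10^(75.7/10) = 9.160e+08.
L_total = 10·log₁₀(9.160e+08) = 89.62 dB(A).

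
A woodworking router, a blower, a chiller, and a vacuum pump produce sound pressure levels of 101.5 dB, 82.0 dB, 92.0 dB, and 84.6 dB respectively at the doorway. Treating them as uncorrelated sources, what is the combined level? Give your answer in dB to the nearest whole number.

For uncorrelated sources the intensities add, so convert each level to linear form, sum, and take 10·log₁₀ of the total.
Σ 10^(L/10) = 10^(101.5/10) + 10^(82.0/10) + 10^(92.0/10) + 10^(84.6/10) = 1.616e+10.
L_total = 10·log₁₀(1.616e+10) = 102.08 dB.

102 dB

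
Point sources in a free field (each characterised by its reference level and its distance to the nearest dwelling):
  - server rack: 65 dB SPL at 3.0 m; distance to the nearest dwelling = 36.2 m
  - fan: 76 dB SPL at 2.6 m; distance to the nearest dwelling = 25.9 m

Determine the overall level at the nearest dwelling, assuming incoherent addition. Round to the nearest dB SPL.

56 dB SPL

Apply inverse-square spreading to bring every level to the receiver, then sum 10^(L/10).
server rack: 65 − 20·log₁₀(36.2/3.0) = 65 − 21.63 = 43.37 dB SPL.
fan: 76 − 20·log₁₀(25.9/2.6) = 76 − 19.97 = 56.03 dB SPL.
Σ 10^(L/10) = 4.229e+05 → L_total = 10·log₁₀(4.229e+05) = 56.26 dB SPL.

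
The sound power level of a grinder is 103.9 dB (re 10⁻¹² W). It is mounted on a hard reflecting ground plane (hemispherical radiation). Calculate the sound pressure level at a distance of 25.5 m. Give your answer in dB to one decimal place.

67.8 dB

L_p = L_w − 10·log₁₀(2π·r²) with r = 25.5 m.
2π·r² = 4086 m², 10·log₁₀ of that is 36.113 dB.
L_p = 103.9 − 36.113 = 67.79 dB.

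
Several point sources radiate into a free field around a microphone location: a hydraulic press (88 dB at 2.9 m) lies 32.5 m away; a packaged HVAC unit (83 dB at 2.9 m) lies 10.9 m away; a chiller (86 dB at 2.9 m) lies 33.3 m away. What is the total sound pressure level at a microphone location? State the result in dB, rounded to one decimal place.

Propagate each source to the receiver with L = L_ref − 20·log₁₀(r/r_ref), then add intensities.
hydraulic press: 88 − 20·log₁₀(32.5/2.9) = 88 − 20.99 = 67.01 dB.
packaged HVAC unit: 83 − 20·log₁₀(10.9/2.9) = 83 − 11.50 = 71.50 dB.
chiller: 86 − 20·log₁₀(33.3/2.9) = 86 − 21.20 = 64.80 dB.
Σ 10^(L/10) = 2.217e+07 → L_total = 10·log₁₀(2.217e+07) = 73.46 dB.

73.5 dB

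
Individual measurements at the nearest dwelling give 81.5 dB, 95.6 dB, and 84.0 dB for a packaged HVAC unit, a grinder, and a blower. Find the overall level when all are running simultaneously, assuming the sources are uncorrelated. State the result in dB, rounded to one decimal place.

96.0 dB

For uncorrelated sources the intensities add, so convert each level to linear form, sum, and take 10·log₁₀ of the total.
Σ 10^(L/10) = 10^(81.5/10) + 10^(95.6/10) + 10^(84.0/10) = 4.023e+09.
L_total = 10·log₁₀(4.023e+09) = 96.05 dB.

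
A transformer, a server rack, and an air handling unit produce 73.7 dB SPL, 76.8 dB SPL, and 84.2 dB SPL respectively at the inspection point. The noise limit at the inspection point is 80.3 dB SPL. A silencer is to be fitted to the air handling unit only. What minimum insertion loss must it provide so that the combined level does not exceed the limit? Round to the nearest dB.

The untreated sources together contribute 10^(73.7/10) + 10^(76.8/10) = 7.131e+07, i.e. 78.53 dB SPL.
The limit corresponds to 10^(80.3/10) = 1.072e+08; subtracting the fixed part leaves 3.585e+07 for the air handling unit, i.e. 75.54 dB SPL.
Required insertion loss = 84.2 − 75.54 = 8.66 dB.

9 dB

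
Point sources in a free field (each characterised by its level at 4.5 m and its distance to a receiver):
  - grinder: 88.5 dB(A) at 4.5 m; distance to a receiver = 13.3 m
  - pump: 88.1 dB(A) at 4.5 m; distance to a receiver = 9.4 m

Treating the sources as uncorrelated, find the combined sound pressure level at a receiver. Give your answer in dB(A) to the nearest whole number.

Apply inverse-square spreading to bring every level to the receiver, then sum 10^(L/10).
grinder: 88.5 − 20·log₁₀(13.3/4.5) = 88.5 − 9.41 = 79.09 dB(A).
pump: 88.1 − 20·log₁₀(9.4/4.5) = 88.1 − 6.40 = 81.70 dB(A).
Σ 10^(L/10) = 2.290e+08 → L_total = 10·log₁₀(2.290e+08) = 83.60 dB(A).

84 dB(A)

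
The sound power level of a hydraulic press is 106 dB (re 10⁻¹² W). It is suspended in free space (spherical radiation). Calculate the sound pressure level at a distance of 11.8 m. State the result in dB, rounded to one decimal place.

73.6 dB

Free-field spherical radiation: L_p = L_w − 10·log₁₀(4π·r²), r = 11.8 m.
4π·r² = 1750 m², 10·log₁₀ of that is 32.430 dB.
L_p = 106 − 32.430 = 73.57 dB.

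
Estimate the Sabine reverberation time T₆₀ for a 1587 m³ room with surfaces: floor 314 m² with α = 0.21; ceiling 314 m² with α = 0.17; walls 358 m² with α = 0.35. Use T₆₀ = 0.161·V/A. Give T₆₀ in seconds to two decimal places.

1.04 s

A = Σ Sᵢαᵢ = 314·0.21 + 314·0.17 + 358·0.35 = 244.62 m².
T₆₀ = 0.161 × 1587 / 244.62 = 1.045 s.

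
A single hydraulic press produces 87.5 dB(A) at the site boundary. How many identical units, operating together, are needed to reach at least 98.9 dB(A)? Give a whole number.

14

N identical sources give L₁ + 10·log₁₀ N, so require 10·log₁₀ N ≥ 98.9 − 87.5 = 11.4 dB.
N ≥ 10^(11.4/10) = 13.804, so N = 14.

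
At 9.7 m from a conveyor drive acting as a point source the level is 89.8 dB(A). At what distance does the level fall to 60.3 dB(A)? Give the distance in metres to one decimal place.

The 29.5 dB drop corresponds to a distance ratio of 10^(29.5/20) for a point source.
r₂ = 9.7·10^((89.8−60.3)/20) = 9.7·10^(29.5/20) = 289.58 m.

289.6 m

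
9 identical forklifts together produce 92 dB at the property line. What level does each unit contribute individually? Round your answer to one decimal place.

For N identical incoherent sources L_total = L₁ + 10·log₁₀ N, so L₁ = 92 − 10·log₁₀(9) = 92 − 9.542.

82.5 dB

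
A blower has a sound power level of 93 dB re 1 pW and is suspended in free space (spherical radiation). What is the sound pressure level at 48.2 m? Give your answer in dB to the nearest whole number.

L_p = L_w − 10·log₁₀(4π·r²) with r = 48.2 m.
4π·r² = 2.919e+04 m², 10·log₁₀ of that is 44.653 dB.
L_p = 93 − 44.653 = 48.35 dB.

48 dB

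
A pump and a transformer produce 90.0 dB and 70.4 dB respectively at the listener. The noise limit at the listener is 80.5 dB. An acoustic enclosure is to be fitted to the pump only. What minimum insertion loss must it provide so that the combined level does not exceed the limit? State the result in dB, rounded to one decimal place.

9.9 dB

The untreated sources together contribute 10^(70.4/10) = 1.096e+07, i.e. 70.40 dB.
The limit corresponds to 10^(80.5/10) = 1.122e+08; subtracting the fixed part leaves 1.012e+08 for the pump, i.e. 80.05 dB.
So the pump must be reduced from 90.0 to 80.05 dB: IL = 9.95 dB.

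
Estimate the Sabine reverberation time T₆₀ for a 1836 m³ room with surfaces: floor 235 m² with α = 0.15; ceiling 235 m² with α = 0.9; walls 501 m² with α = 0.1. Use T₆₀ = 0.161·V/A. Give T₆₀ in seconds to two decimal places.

Total absorption A = 235·0.15 + 235·0.9 + 501·0.1 = 296.85 m² sabins.
T₆₀ = 0.161·V/A = 0.161·1836/296.85 = 0.996 s.

1.00 s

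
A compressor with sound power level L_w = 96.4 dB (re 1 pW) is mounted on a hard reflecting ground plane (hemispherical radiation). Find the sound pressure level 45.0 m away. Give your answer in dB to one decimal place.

55.4 dB

L_p = L_w − 10·log₁₀(2π·r²) with r = 45.0 m.
2π·r² = 1.272e+04 m², 10·log₁₀ of that is 41.046 dB.
L_p = 96.4 − 41.046 = 55.35 dB.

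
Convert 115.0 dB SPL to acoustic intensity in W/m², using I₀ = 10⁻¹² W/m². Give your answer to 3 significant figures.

0.316 W/m²

I = I₀·10^(L/10) = 10⁻¹² × 10^(115.0/10) = 10^(-0.500).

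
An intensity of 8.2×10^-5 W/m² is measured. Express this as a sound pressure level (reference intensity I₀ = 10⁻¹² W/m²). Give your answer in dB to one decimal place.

L = 10·log₁₀(I/I₀) = 10·log₁₀(8.2×10^-5/10⁻¹²) = 10·log₁₀(8.2×10^7).
L = 10·(0.9138 + 7) = 79.14 dB.

79.1 dB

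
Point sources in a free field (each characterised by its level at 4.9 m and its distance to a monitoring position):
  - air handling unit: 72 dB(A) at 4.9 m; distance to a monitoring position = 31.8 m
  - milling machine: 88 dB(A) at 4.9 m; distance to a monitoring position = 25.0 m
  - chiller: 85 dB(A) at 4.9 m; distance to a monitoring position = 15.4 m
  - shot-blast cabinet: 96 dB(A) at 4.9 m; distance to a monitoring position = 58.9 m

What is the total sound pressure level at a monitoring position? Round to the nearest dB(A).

Propagate each source to the receiver with L = L_ref − 20·log₁₀(r/r_ref), then add intensities.
air handling unit: 72 − 20·log₁₀(31.8/4.9) = 72 − 16.24 = 55.76 dB(A).
milling machine: 88 − 20·log₁₀(25.0/4.9) = 88 − 14.15 = 73.85 dB(A).
chiller: 85 − 20·log₁₀(15.4/4.9) = 85 − 9.95 = 75.05 dB(A).
shot-blast cabinet: 96 − 20·log₁₀(58.9/4.9) = 96 − 21.60 = 74.40 dB(A).
Σ 10^(L/10) = 8.418e+07 → L_total = 10·log₁₀(8.418e+07) = 79.25 dB(A).

79 dB(A)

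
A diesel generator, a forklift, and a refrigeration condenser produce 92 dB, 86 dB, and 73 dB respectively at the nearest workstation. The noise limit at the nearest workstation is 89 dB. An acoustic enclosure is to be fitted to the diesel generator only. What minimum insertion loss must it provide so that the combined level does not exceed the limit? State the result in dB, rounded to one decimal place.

Everything except the diesel generator sums to 10^(86/10) + 10^(73/10) = 4.181e+08 in linear terms, 86.21 dB.
To meet 89 dB overall, the treated diesel generator may contribute at most 10^(89/10) − 4.181e+08 = 3.763e+08, i.e. 85.75 dB.
So the diesel generator must be reduced from 92 to 85.75 dB: IL = 6.25 dB.

6.2 dB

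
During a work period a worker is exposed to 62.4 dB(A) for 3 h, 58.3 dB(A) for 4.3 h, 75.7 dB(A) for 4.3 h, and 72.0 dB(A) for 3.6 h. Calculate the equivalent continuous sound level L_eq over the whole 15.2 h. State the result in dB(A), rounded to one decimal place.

L_eq = 10·log₁₀[(1/T)·Σ tᵢ·10^(Lᵢ/10)] with T = 15.2 h.
Σ tᵢ·10^(Lᵢ/10) = 3·10^(62.4/10) + 4.3·10^(58.3/10) + 4.3·10^(75.7/10) + 3.6·10^(72.0/10) = 2.249e+08.
L_eq = 10·log₁₀(2.249e+08/15.2) = 71.70 dB(A).

71.7 dB(A)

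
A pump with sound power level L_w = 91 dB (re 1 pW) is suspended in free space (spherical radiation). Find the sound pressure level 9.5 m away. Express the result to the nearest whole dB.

L_p = L_w − 10·log₁₀(4π·r²) with r = 9.5 m.
4π·r² = 1134 m², 10·log₁₀ of that is 30.547 dB.
L_p = 91 − 30.547 = 60.45 dB.

60 dB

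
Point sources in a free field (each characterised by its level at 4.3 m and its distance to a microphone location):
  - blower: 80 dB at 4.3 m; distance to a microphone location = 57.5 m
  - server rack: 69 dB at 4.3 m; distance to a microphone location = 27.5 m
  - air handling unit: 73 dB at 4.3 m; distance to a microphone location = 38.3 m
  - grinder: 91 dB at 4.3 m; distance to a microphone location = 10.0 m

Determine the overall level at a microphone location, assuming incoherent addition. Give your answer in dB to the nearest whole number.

Propagate each source to the receiver with L = L_ref − 20·log₁₀(r/r_ref), then add intensities.
blower: 80 − 20·log₁₀(57.5/4.3) = 80 − 22.52 = 57.48 dB.
server rack: 69 − 20·log₁₀(27.5/4.3) = 69 − 16.12 = 52.88 dB.
air handling unit: 73 − 20·log₁₀(38.3/4.3) = 73 − 18.99 = 54.01 dB.
grinder: 91 − 20·log₁₀(10.0/4.3) = 91 − 7.33 = 83.67 dB.
Σ 10^(L/10) = 2.338e+08 → L_total = 10·log₁₀(2.338e+08) = 83.69 dB.

84 dB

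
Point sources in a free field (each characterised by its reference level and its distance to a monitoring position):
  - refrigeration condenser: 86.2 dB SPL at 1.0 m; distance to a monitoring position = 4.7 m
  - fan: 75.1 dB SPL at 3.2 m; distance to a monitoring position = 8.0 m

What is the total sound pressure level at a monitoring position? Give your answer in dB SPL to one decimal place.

First find each source's level at the receiver (point-source: −20·log₁₀(r/r_ref)), then combine on an intensity basis.
refrigeration condenser: 86.2 − 20·log₁₀(4.7/1.0) = 86.2 − 13.44 = 72.76 dB SPL.
fan: 75.1 − 20·log₁₀(8.0/3.2) = 75.1 − 7.96 = 67.14 dB SPL.
Σ 10^(L/10) = 2.405e+07 → L_total = 10·log₁₀(2.405e+07) = 73.81 dB SPL.

73.8 dB SPL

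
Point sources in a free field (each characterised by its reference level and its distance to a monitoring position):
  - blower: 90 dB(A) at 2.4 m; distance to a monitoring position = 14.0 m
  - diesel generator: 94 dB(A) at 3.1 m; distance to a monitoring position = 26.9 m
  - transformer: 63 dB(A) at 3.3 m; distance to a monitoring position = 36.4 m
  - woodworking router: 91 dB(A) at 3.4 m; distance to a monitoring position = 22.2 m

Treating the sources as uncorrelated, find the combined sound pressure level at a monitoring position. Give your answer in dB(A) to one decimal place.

79.7 dB(A)

First find each source's level at the receiver (point-source: −20·log₁₀(r/r_ref)), then combine on an intensity basis.
blower: 90 − 20·log₁₀(14.0/2.4) = 90 − 15.32 = 74.68 dB(A).
diesel generator: 94 − 20·log₁₀(26.9/3.1) = 94 − 18.77 = 75.23 dB(A).
transformer: 63 − 20·log₁₀(36.4/3.3) = 63 − 20.85 = 42.15 dB(A).
woodworking router: 91 − 20·log₁₀(22.2/3.4) = 91 − 16.30 = 74.70 dB(A).
Σ 10^(L/10) = 9.229e+07 → L_total = 10·log₁₀(9.229e+07) = 79.65 dB(A).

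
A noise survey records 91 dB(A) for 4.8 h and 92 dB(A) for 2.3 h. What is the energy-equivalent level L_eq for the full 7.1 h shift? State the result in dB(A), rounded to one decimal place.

91.3 dB(A)

L_eq = 10·log₁₀[(1/T)·Σ tᵢ·10^(Lᵢ/10)] with T = 7.1 h.
Σ tᵢ·10^(Lᵢ/10) = 4.8·10^(91/10) + 2.3·10^(92/10) = 9.688e+09.
L_eq = 10·log₁₀(9.688e+09/7.1) = 91.35 dB(A).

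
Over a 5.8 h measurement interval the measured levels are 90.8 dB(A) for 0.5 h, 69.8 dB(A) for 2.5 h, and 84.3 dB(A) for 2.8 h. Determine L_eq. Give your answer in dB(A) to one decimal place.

83.8 dB(A)

Weight each interval's intensity by its duration and average over T = 5.8 h:
Σ tᵢ·10^(Lᵢ/10) = 0.5·10^(90.8/10) + 2.5·10^(69.8/10) + 2.8·10^(84.3/10) = 1.379e+09.
L_eq = 10·log₁₀(1.379e+09/5.8) = 83.76 dB(A).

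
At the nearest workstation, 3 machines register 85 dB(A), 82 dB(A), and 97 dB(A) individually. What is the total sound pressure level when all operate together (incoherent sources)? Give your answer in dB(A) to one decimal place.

For uncorrelated sources the intensities add, so convert each level to linear form, sum, and take 10·log₁₀ of the total.
Σ 10^(L/10) = 10^(85/10) + 10^(82/10) + 10^(97/10) = 5.487e+09.
L_total = 10·log₁₀(5.487e+09) = 97.39 dB(A).

97.4 dB(A)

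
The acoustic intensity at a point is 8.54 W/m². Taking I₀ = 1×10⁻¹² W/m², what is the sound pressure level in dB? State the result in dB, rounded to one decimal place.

Dividing by I₀ shifts the exponent by 12: I/I₀ = 8.54×10^12.
L = 10·(0.9315 + 12) = 129.31 dB.

129.3 dB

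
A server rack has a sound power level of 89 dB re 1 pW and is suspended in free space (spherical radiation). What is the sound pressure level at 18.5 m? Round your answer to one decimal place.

Free-field spherical radiation: L_p = L_w − 10·log₁₀(4π·r²), r = 18.5 m.
4π·r² = 4301 m², 10·log₁₀ of that is 36.336 dB.
L_p = 89 − 36.336 = 52.66 dB.

52.7 dB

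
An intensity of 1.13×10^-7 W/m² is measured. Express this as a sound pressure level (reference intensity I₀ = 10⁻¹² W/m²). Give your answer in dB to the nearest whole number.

51 dB

Dividing by I₀ shifts the exponent by 12: I/I₀ = 1.13×10^5.
L = 10·(0.0531 + 5) = 50.53 dB.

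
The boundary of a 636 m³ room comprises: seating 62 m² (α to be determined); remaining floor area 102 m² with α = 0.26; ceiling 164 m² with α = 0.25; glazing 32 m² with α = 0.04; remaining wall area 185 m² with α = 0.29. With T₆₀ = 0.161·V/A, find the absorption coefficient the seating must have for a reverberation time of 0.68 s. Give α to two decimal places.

0.45

A = 0.161·V/T₆₀ = 0.161·636/0.68 = 150.58 m² sabins.
Absorption from the other surfaces = 102·0.26 + 164·0.25 + 32·0.04 + 185·0.29 = 122.45 m², so the seating must supply 28.13 m² over 62 m².
α = 28.13/62 = 0.454.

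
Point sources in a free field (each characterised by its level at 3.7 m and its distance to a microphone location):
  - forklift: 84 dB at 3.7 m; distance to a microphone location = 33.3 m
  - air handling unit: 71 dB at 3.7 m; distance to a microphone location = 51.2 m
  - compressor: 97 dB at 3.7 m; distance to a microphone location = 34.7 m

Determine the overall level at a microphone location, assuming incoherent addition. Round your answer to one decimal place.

77.8 dB

Propagate each source to the receiver with L = L_ref − 20·log₁₀(r/r_ref), then add intensities.
forklift: 84 − 20·log₁₀(33.3/3.7) = 84 − 19.08 = 64.92 dB.
air handling unit: 71 − 20·log₁₀(51.2/3.7) = 71 − 22.82 = 48.18 dB.
compressor: 97 − 20·log₁₀(34.7/3.7) = 97 − 19.44 = 77.56 dB.
Σ 10^(L/10) = 6.015e+07 → L_total = 10·log₁₀(6.015e+07) = 77.79 dB.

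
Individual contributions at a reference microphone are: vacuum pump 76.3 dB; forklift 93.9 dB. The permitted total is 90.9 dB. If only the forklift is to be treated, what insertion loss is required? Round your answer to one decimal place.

Everything except the forklift sums to 10^(76.3/10) = 4.266e+07 in linear terms, 76.30 dB.
The limit corresponds to 10^(90.9/10) = 1.230e+09; subtracting the fixed part leaves 1.188e+09 for the forklift, i.e. 90.75 dB.
So the forklift must be reduced from 93.9 to 90.75 dB: IL = 3.15 dB.

3.2 dB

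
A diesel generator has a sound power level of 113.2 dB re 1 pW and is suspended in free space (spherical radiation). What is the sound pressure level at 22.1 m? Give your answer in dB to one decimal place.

The power spreads over a sphere of area 4π·r², so L_p = L_w − 10·log₁₀(4π·r²).
4π·r² = 6138 m², 10·log₁₀ of that is 37.880 dB.
L_p = 113.2 − 37.880 = 75.32 dB.

75.3 dB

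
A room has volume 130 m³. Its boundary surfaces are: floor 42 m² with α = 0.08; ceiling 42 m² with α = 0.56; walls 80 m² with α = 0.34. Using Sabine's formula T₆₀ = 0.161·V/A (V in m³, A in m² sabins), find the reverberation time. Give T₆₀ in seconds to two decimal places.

0.39 s

Total absorption A = 42·0.08 + 42·0.56 + 80·0.34 = 54.08 m² sabins.
T₆₀ = 0.161 × 130 / 54.08 = 0.387 s.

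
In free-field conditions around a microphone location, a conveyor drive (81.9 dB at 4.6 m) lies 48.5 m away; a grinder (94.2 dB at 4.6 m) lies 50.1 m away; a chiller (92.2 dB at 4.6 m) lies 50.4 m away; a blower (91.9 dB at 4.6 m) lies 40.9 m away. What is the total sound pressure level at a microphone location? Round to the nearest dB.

Apply inverse-square spreading to bring every level to the receiver, then sum 10^(L/10).
conveyor drive: 81.9 − 20·log₁₀(48.5/4.6) = 81.9 − 20.46 = 61.44 dB.
grinder: 94.2 − 20·log₁₀(50.1/4.6) = 94.2 − 20.74 = 73.46 dB.
chiller: 92.2 − 20·log₁₀(50.4/4.6) = 92.2 − 20.79 = 71.41 dB.
blower: 91.9 − 20·log₁₀(40.9/4.6) = 91.9 − 18.98 = 72.92 dB.
Σ 10^(L/10) = 5.698e+07 → L_total = 10·log₁₀(5.698e+07) = 77.56 dB.

78 dB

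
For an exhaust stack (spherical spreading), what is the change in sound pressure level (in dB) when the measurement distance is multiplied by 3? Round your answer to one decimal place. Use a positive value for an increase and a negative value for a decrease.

-9.5 dB

A point source loses 6 dB per doubling of distance; generally ΔL = −20·log₁₀(r₂/r₁).
ΔL = −20·log₁₀(3) = -9.54 dB.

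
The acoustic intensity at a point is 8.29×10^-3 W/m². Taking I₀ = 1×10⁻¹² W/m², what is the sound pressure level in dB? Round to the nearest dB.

L = 10·log₁₀(I/I₀) = 10·log₁₀(8.29×10^-3/10⁻¹²) = 10·log₁₀(8.29×10^9).
L = 10·(0.9186 + 9) = 99.19 dB.

99 dB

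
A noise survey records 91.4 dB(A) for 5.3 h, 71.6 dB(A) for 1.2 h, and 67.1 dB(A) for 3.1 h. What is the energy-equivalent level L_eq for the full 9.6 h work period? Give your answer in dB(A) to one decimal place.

88.8 dB(A)

The energy average is taken in the linear domain: L_eq = 10·log₁₀[(Σ tᵢ·10^(Lᵢ/10))/T], T = 9.6 h.
Σ tᵢ·10^(Lᵢ/10) = 5.3·10^(91.4/10) + 1.2·10^(71.6/10) + 3.1·10^(67.1/10) = 7.349e+09.
L_eq = 10·log₁₀(7.349e+09/9.6) = 88.84 dB(A).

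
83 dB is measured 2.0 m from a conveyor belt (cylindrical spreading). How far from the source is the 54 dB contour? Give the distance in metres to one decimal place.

1588.7 m

For a line source L₁ − L₂ = 10·log₁₀(r₂/r₁), so r₂ = r₁·10^((L₁−L₂)/10).
r₂ = 2.0·10^((83−54)/10) = 2.0·10^(29.0/10) = 1588.66 m.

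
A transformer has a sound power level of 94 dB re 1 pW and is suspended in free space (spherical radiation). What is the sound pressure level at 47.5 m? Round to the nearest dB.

49 dB

The power spreads over a sphere of area 4π·r², so L_p = L_w − 10·log₁₀(4π·r²).
4π·r² = 2.835e+04 m², 10·log₁₀ of that is 44.526 dB.
L_p = 94 − 44.526 = 49.47 dB.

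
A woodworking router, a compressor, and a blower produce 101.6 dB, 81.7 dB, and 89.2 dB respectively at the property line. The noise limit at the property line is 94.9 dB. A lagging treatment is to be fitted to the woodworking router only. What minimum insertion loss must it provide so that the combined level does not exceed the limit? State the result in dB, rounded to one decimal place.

The untreated sources together contribute 10^(81.7/10) + 10^(89.2/10) = 9.797e+08, i.e. 89.91 dB.
The limit corresponds to 10^(94.9/10) = 3.090e+09; subtracting the fixed part leaves 2.111e+09 for the woodworking router, i.e. 93.24 dB.
So the woodworking router must be reduced from 101.6 to 93.24 dB: IL = 8.36 dB.

8.4 dB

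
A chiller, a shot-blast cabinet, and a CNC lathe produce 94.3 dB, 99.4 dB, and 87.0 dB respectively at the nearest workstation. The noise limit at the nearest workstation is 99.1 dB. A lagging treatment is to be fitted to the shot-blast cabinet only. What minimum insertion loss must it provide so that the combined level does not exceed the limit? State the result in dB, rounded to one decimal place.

Everything except the shot-blast cabinet sums to 10^(94.3/10) + 10^(87.0/10) = 3.193e+09 in linear terms, 95.04 dB.
To meet 99.1 dB overall, the treated shot-blast cabinet may contribute at most 10^(99.1/10) − 3.193e+09 = 4.936e+09, i.e. 96.93 dB.
Required insertion loss = 99.4 − 96.93 = 2.47 dB.

2.5 dB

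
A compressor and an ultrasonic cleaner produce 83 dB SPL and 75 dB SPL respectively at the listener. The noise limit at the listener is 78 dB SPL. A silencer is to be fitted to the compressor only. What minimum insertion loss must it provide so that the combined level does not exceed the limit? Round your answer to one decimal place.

Fixed contribution from the other source: Σ 10^(L/10) = 10^(75/10) = 3.162e+07 (75.00 dB SPL).
The limit corresponds to 10^(78/10) = 6.310e+07; subtracting the fixed part leaves 3.147e+07 for the compressor, i.e. 74.98 dB SPL.
So the compressor must be reduced from 83 to 74.98 dB SPL: IL = 8.02 dB.

8.0 dB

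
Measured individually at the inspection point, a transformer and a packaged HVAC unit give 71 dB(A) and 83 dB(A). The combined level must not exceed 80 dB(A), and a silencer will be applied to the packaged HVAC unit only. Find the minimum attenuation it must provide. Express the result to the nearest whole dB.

Everything except the packaged HVAC unit sums to 10^(71/10) = 1.259e+07 in linear terms, 71.00 dB(A).
To meet 80 dB(A) overall, the treated packaged HVAC unit may contribute at most 10^(80/10) − 1.259e+07 = 8.741e+07, i.e. 79.42 dB(A).
So the packaged HVAC unit must be reduced from 83 to 79.42 dB(A): IL = 3.58 dB.

4 dB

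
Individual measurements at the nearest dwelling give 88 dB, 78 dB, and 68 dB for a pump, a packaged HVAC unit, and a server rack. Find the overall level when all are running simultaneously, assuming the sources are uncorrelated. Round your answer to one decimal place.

88.5 dB

For uncorrelated sources the intensities add, so convert each level to linear form, sum, and take 10·log₁₀ of the total.
Σ 10^(L/10) = 10^(88/10) + 10^(78/10) + 10^(68/10) = 7.004e+08.
L_total = 10·log₁₀(7.004e+08) = 88.45 dB.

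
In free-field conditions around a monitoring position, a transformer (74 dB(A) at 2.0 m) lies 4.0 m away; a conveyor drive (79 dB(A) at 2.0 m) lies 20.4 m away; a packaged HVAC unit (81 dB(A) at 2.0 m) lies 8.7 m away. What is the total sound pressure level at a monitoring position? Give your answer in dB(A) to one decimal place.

71.4 dB(A)

Propagate each source to the receiver with L = L_ref − 20·log₁₀(r/r_ref), then add intensities.
transformer: 74 − 20·log₁₀(4.0/2.0) = 74 − 6.02 = 67.98 dB(A).
conveyor drive: 79 − 20·log₁₀(20.4/2.0) = 79 − 20.17 = 58.83 dB(A).
packaged HVAC unit: 81 − 20·log₁₀(8.7/2.0) = 81 − 12.77 = 68.23 dB(A).
Σ 10^(L/10) = 1.370e+07 → L_total = 10·log₁₀(1.370e+07) = 71.37 dB(A).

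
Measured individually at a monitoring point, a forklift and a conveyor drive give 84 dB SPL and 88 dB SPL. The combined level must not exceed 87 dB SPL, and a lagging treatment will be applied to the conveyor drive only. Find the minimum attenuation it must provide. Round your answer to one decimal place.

Fixed contribution from the other source: Σ 10^(L/10) = 10^(84/10) = 2.512e+08 (84.00 dB SPL).
The limit corresponds to 10^(87/10) = 5.012e+08; subtracting the fixed part leaves 2.500e+08 for the conveyor drive, i.e. 83.98 dB SPL.
So the conveyor drive must be reduced from 88 to 83.98 dB SPL: IL = 4.02 dB.

4.0 dB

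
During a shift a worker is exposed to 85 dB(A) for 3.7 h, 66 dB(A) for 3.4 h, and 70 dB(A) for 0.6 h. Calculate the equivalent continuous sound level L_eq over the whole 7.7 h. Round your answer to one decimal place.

81.9 dB(A)

L_eq = 10·log₁₀[(1/T)·Σ tᵢ·10^(Lᵢ/10)] with T = 7.7 h.
Σ tᵢ·10^(Lᵢ/10) = 3.7·10^(85/10) + 3.4·10^(66/10) + 0.6·10^(70/10) = 1.190e+09.
L_eq = 10·log₁₀(1.190e+09/7.7) = 81.89 dB(A).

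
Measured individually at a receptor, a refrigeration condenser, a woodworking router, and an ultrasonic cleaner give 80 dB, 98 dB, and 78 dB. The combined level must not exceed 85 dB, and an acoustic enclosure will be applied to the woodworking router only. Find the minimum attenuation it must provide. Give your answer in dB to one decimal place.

16.1 dB

Fixed contribution from the other sources: Σ 10^(L/10) = 10^(80/10) + 10^(78/10) = 1.631e+08 (82.12 dB).
To meet 85 dB overall, the treated woodworking router may contribute at most 10^(85/10) − 1.631e+08 = 1.531e+08, i.e. 81.85 dB.
So the woodworking router must be reduced from 98 to 81.85 dB: IL = 16.15 dB.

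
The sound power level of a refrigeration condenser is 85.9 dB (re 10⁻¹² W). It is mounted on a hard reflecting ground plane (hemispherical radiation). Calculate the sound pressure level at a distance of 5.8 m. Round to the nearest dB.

63 dB

L_p = L_w − 10·log₁₀(2π·r²) with r = 5.8 m.
2π·r² = 211.4 m², 10·log₁₀ of that is 23.250 dB.
L_p = 85.9 − 23.250 = 62.65 dB.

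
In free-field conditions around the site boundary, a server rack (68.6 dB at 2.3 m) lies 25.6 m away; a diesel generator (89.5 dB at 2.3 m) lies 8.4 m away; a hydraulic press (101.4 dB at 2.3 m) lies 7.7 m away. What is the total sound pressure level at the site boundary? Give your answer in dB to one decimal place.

First find each source's level at the receiver (point-source: −20·log₁₀(r/r_ref)), then combine on an intensity basis.
server rack: 68.6 − 20·log₁₀(25.6/2.3) = 68.6 − 20.93 = 47.67 dB.
diesel generator: 89.5 − 20·log₁₀(8.4/2.3) = 89.5 − 11.25 = 78.25 dB.
hydraulic press: 101.4 − 20·log₁₀(7.7/2.3) = 101.4 − 10.50 = 90.90 dB.
Σ 10^(L/10) = 1.298e+09 → L_total = 10·log₁₀(1.298e+09) = 91.13 dB.

91.1 dB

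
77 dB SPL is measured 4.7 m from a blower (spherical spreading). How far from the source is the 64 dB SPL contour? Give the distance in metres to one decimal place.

21.0 m

Point-source spreading drops the level by 20·log₁₀(r₂/r₁); inverting, r₂/r₁ = 10^(ΔL/20).
r₂ = 4.7·10^((77−64)/20) = 4.7·10^(13.0/20) = 20.99 m.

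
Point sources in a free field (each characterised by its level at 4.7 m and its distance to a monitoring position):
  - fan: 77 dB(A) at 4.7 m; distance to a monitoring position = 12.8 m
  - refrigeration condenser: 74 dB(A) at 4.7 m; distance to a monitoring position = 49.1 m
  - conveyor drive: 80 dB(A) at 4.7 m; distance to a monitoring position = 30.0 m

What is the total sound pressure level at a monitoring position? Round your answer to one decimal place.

Propagate each source to the receiver with L = L_ref − 20·log₁₀(r/r_ref), then add intensities.
fan: 77 − 20·log₁₀(12.8/4.7) = 77 − 8.70 = 68.30 dB(A).
refrigeration condenser: 74 − 20·log₁₀(49.1/4.7) = 74 − 20.38 = 53.62 dB(A).
conveyor drive: 80 − 20·log₁₀(30.0/4.7) = 80 − 16.10 = 63.90 dB(A).
Σ 10^(L/10) = 9.442e+06 → L_total = 10·log₁₀(9.442e+06) = 69.75 dB(A).

69.8 dB(A)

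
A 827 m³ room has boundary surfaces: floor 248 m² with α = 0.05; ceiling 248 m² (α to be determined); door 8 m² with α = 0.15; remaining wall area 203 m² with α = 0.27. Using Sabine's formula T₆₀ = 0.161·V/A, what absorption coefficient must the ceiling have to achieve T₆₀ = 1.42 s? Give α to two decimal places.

0.10

From T₆₀ = 0.161·V/A, the target T₆₀ = 1.42 s needs A = 0.161·827/1.42 = 93.77 m².
Absorption from the other surfaces = 248·0.05 + 8·0.15 + 203·0.27 = 68.41 m², so the ceiling must supply 25.36 m² over 248 m².
α = 25.36/248 = 0.102.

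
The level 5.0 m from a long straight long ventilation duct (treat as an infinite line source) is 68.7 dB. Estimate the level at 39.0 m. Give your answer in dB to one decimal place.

Line-source attenuation: ΔL = 10·log₁₀(r₂/r₁) = 10·log₁₀(39.0/5.0) = 8.921 dB.
L₂ = 68.7 − 10·log₁₀(39.0/5.0) = 68.7 − 8.921 = 59.78 dB.

59.8 dB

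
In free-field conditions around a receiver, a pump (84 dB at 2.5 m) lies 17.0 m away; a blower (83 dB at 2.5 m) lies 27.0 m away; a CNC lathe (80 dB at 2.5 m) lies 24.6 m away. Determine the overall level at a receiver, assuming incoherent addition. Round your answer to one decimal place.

Apply inverse-square spreading to bring every level to the receiver, then sum 10^(L/10).
pump: 84 − 20·log₁₀(17.0/2.5) = 84 − 16.65 = 67.35 dB.
blower: 83 − 20·log₁₀(27.0/2.5) = 83 − 20.67 = 62.33 dB.
CNC lathe: 80 − 20·log₁₀(24.6/2.5) = 80 − 19.86 = 60.14 dB.
Σ 10^(L/10) = 8.176e+06 → L_total = 10·log₁₀(8.176e+06) = 69.13 dB.

69.1 dB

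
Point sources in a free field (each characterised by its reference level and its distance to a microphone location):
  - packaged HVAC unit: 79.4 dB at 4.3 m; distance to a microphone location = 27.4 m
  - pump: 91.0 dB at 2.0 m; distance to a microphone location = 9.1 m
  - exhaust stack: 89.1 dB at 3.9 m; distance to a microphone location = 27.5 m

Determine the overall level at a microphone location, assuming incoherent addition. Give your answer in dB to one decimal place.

79.0 dB

Apply inverse-square spreading to bring every level to the receiver, then sum 10^(L/10).
packaged HVAC unit: 79.4 − 20·log₁₀(27.4/4.3) = 79.4 − 16.09 = 63.31 dB.
pump: 91.0 − 20·log₁₀(9.1/2.0) = 91.0 − 13.16 = 77.84 dB.
exhaust stack: 89.1 − 20·log₁₀(27.5/3.9) = 89.1 − 16.97 = 72.13 dB.
Σ 10^(L/10) = 7.930e+07 → L_total = 10·log₁₀(7.930e+07) = 78.99 dB.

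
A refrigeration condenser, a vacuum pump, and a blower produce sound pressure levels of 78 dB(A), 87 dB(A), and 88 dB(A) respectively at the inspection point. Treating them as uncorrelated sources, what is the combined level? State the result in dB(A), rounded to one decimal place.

Incoherent sources combine by intensity addition: L_total = 10·log₁₀(Σ 10^(L_i/10)).
Σ 10^(L/10) = 10^(78/10) + 10^(87/10) + 10^(88/10) = 1.195e+09.
L_total = 10·log₁₀(1.195e+09) = 90.77 dB(A).

90.8 dB(A)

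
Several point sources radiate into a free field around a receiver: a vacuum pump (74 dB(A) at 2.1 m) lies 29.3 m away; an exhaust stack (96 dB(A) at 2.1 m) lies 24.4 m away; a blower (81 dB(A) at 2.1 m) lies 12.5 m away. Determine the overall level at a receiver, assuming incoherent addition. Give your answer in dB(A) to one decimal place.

Propagate each source to the receiver with L = L_ref − 20·log₁₀(r/r_ref), then add intensities.
vacuum pump: 74 − 20·log₁₀(29.3/2.1) = 74 − 22.89 = 51.11 dB(A).
exhaust stack: 96 − 20·log₁₀(24.4/2.1) = 96 − 21.30 = 74.70 dB(A).
blower: 81 − 20·log₁₀(12.5/2.1) = 81 − 15.49 = 65.51 dB(A).
Σ 10^(L/10) = 3.317e+07 → L_total = 10·log₁₀(3.317e+07) = 75.21 dB(A).

75.2 dB(A)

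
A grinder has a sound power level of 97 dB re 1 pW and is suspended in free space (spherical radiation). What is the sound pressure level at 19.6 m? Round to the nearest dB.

60 dB

The power spreads over a sphere of area 4π·r², so L_p = L_w − 10·log₁₀(4π·r²).
4π·r² = 4827 m², 10·log₁₀ of that is 36.837 dB.
L_p = 97 − 36.837 = 60.16 dB.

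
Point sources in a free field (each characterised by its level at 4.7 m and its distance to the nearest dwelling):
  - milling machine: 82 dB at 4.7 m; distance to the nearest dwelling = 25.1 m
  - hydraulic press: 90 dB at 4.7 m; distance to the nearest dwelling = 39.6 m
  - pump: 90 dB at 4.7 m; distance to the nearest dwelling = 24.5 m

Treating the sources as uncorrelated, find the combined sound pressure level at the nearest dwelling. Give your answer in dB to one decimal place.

Apply inverse-square spreading to bring every level to the receiver, then sum 10^(L/10).
milling machine: 82 − 20·log₁₀(25.1/4.7) = 82 − 14.55 = 67.45 dB.
hydraulic press: 90 − 20·log₁₀(39.6/4.7) = 90 − 18.51 = 71.49 dB.
pump: 90 − 20·log₁₀(24.5/4.7) = 90 − 14.34 = 75.66 dB.
Σ 10^(L/10) = 5.645e+07 → L_total = 10·log₁₀(5.645e+07) = 77.52 dB.

77.5 dB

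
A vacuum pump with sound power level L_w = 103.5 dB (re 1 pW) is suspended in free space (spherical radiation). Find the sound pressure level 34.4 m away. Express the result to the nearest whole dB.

Free-field spherical radiation: L_p = L_w − 10·log₁₀(4π·r²), r = 34.4 m.
4π·r² = 1.487e+04 m², 10·log₁₀ of that is 41.723 dB.
L_p = 103.5 − 41.723 = 61.78 dB.

62 dB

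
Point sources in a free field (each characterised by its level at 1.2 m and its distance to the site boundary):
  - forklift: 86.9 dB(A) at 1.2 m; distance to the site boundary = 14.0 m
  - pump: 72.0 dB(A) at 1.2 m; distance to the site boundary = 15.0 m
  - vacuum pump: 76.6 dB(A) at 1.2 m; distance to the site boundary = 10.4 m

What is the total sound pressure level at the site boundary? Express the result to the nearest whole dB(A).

66 dB(A)

Apply inverse-square spreading to bring every level to the receiver, then sum 10^(L/10).
forklift: 86.9 − 20·log₁₀(14.0/1.2) = 86.9 − 21.34 = 65.56 dB(A).
pump: 72.0 − 20·log₁₀(15.0/1.2) = 72.0 − 21.94 = 50.06 dB(A).
vacuum pump: 76.6 − 20·log₁₀(10.4/1.2) = 76.6 − 18.76 = 57.84 dB(A).
Σ 10^(L/10) = 4.308e+06 → L_total = 10·log₁₀(4.308e+06) = 66.34 dB(A).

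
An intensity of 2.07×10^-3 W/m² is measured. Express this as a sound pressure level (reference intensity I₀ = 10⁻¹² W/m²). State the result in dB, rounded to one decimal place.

93.2 dB

Dividing by I₀ shifts the exponent by 12: I/I₀ = 2.07×10^9.
L = 10·(0.3160 + 9) = 93.16 dB.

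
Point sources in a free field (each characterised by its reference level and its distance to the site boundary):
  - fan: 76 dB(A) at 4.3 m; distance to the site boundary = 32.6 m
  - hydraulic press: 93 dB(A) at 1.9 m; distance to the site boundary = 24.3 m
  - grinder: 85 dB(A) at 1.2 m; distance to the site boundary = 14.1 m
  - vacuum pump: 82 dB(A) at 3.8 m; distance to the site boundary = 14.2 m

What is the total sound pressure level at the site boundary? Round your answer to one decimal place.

74.2 dB(A)

Propagate each source to the receiver with L = L_ref − 20·log₁₀(r/r_ref), then add intensities.
fan: 76 − 20·log₁₀(32.6/4.3) = 76 − 17.59 = 58.41 dB(A).
hydraulic press: 93 − 20·log₁₀(24.3/1.9) = 93 − 22.14 = 70.86 dB(A).
grinder: 85 − 20·log₁₀(14.1/1.2) = 85 − 21.40 = 63.60 dB(A).
vacuum pump: 82 − 20·log₁₀(14.2/3.8) = 82 − 11.45 = 70.55 dB(A).
Σ 10^(L/10) = 2.653e+07 → L_total = 10·log₁₀(2.653e+07) = 74.24 dB(A).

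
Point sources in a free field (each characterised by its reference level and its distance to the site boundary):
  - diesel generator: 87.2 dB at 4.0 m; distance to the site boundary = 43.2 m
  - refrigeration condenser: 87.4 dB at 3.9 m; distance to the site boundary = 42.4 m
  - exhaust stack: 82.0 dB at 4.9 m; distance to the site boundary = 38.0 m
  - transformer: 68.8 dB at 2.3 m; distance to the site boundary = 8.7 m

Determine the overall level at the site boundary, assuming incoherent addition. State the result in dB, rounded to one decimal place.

70.9 dB

Propagate each source to the receiver with L = L_ref − 20·log₁₀(r/r_ref), then add intensities.
diesel generator: 87.2 − 20·log₁₀(43.2/4.0) = 87.2 − 20.67 = 66.53 dB.
refrigeration condenser: 87.4 − 20·log₁₀(42.4/3.9) = 87.4 − 20.73 = 66.67 dB.
exhaust stack: 82.0 − 20·log₁₀(38.0/4.9) = 82.0 − 17.79 = 64.21 dB.
transformer: 68.8 − 20·log₁₀(8.7/2.3) = 68.8 − 11.56 = 57.24 dB.
Σ 10^(L/10) = 1.231e+07 → L_total = 10·log₁₀(1.231e+07) = 70.90 dB.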